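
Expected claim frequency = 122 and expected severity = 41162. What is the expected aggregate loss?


E[S] = E[N] * E[X]
= 122 * 41162
= 5.0218e+06


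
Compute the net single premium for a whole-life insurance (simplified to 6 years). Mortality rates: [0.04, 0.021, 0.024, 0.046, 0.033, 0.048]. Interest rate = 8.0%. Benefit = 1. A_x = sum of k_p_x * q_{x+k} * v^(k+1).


v = 0.925926
Year 0: k_p_x=1.0, q=0.04, term=0.037037
Year 1: k_p_x=0.96, q=0.021, term=0.017284
Year 2: k_p_x=0.93984, q=0.024, term=0.017906
Year 3: k_p_x=0.917284, q=0.046, term=0.031015
Year 4: k_p_x=0.875089, q=0.033, term=0.019654
Year 5: k_p_x=0.846211, q=0.048, term=0.025596
A_x = 0.1485


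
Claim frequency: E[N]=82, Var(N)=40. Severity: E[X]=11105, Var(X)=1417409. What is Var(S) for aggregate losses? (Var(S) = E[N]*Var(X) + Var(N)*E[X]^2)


Var(S) = E[N]*Var(X) + Var(N)*E[X]^2
= 82*1417409 + 40*11105^2
= 116227538 + 4932841000
= 5.0491e+09


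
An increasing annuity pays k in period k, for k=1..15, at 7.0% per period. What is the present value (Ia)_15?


(Ia)_n = sum_{k=1}^{n} k * v^k, v = 1/(1+i)
v = 0.934579
Sum computed term by term:
(Ia)_15 = 61.554


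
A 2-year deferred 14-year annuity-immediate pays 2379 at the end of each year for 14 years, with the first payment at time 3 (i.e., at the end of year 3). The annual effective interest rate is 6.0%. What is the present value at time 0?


PV at time 2 of the 14-year annuity-immediate:
a_n = 2379 * (1-(1+0.06)^(-14))/0.06 = 22112.7668
Discount back 2 years to time 0:
PV = 22112.7668 * (1+0.06)^(-2)
= 22112.7668 * 0.889996
= 19680.2837


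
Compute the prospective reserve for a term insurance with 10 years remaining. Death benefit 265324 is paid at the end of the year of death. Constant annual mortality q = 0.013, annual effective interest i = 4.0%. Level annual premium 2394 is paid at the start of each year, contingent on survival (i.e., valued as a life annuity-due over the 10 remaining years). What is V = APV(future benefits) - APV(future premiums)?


v = 1/(1+i) = 0.961538
APV(future benefits) per unit = sum_{k=0}^{9} k_p_x * q * v^(k+1) = 0.099903
APV(future benefits) = 265324 * 0.099903 = 26506.584
Life annuity-due factor ä_{x:10} = sum_{k=0}^{9} k_p_x * v^k = 7.992216
APV(future premiums) = 2394 * 7.992216 = 19133.3651
V = 26506.584 - 19133.3651
= 7373.2189


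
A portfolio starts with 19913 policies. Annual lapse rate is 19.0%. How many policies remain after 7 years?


remaining = initial * (1 - lapse)^years
= 19913 * (1 - 0.19)^7
= 19913 * 0.228768
= 4555.4557


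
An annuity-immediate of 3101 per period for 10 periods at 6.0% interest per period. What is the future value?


FV = PMT * ((1+i)^n - 1) / i
= 3101 * ((1.06)^10 - 1) / 0.06
= 3101 * (1.790848 - 1) / 0.06
= 40873.6451


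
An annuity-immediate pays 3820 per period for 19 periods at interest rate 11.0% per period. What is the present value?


PV = PMT * (1 - (1+i)^(-n)) / i
= 3820 * (1 - (1+0.11)^(-19)) / 0.11
= 3820 * (1 - 0.137678) / 0.11
= 3820 * 7.839294
= 29946.1039


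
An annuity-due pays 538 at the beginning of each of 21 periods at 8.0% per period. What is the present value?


PV_due = PMT * (1-(1+i)^(-n))/i * (1+i)
PV_immediate = 5389.0401
PV_due = 5389.0401 * 1.08
= 5820.1633


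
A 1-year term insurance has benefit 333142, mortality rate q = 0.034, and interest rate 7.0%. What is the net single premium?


NSP = benefit * q * v
v = 1/(1+i) = 0.934579
NSP = 333142 * 0.034 * 0.934579
= 10585.8206


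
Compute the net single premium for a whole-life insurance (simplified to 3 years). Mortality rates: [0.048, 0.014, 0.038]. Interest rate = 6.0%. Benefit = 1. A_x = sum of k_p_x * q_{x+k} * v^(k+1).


v = 0.943396
Year 0: k_p_x=1.0, q=0.048, term=0.045283
Year 1: k_p_x=0.952, q=0.014, term=0.011862
Year 2: k_p_x=0.938672, q=0.038, term=0.029949
A_x = 0.0871


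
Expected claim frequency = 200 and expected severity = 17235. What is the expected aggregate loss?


E[S] = E[N] * E[X]
= 200 * 17235
= 3.4470e+06


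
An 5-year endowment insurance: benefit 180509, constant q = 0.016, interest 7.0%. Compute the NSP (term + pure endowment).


Term component = 11494.0219
Pure endowment = 5_p_x * v^5 * benefit = 0.922519 * 0.712986 * 180509 = 118728.632
NSP = 130222.654


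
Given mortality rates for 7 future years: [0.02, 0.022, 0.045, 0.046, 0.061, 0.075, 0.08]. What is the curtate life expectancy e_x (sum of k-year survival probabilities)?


e_x = sum_{k=1}^{n} k_p_x
k_p_x values:
  1_p_x = 0.98
  2_p_x = 0.95844
  3_p_x = 0.91531
  4_p_x = 0.873206
  5_p_x = 0.81994
  6_p_x = 0.758445
  7_p_x = 0.697769
e_x = 6.0031


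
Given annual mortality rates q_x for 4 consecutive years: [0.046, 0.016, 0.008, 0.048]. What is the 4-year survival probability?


p_k = 1 - q_k for each year
Survival = product of (1 - q_k)
= 0.954 * 0.984 * 0.992 * 0.952
= 0.8865


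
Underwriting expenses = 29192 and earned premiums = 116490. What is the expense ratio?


Expense ratio = expenses / premiums
= 29192 / 116490
= 0.2506


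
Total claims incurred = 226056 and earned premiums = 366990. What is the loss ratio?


Loss ratio = claims / premiums
= 226056 / 366990
= 0.616


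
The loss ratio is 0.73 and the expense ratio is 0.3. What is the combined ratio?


Combined ratio = loss ratio + expense ratio
= 0.73 + 0.3
= 1.03


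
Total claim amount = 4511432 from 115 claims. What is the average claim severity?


severity = total / number
= 4511432 / 115
= 39229.8435


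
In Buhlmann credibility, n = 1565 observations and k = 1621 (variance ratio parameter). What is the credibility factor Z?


Z = n / (n + k)
= 1565 / (1565 + 1621)
= 1565 / 3186
= 0.4912


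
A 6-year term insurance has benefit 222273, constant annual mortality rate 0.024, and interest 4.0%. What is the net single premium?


NSP = benefit * sum_{k=0}^{n-1} k_p_x * q * v^(k+1)
With constant q=0.024, v=0.961538
Sum = 0.118829
NSP = 222273 * 0.118829
= 26412.4555


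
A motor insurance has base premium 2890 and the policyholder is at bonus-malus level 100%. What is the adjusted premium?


adjusted = base * BM_level / 100
= 2890 * 100 / 100
= 2890 * 1.0
= 2890.0


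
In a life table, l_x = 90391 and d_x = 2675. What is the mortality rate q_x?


q_x = d_x / l_x
= 2675 / 90391
= 0.0296


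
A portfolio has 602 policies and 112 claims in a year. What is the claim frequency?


frequency = claims / policies
= 112 / 602
= 0.186


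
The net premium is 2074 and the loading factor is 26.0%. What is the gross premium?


Gross = net * (1 + loading)
= 2074 * (1 + 0.26)
= 2074 * 1.26
= 2613.24


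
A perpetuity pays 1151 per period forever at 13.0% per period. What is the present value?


PV = PMT / i
= 1151 / 0.13
= 8853.8462


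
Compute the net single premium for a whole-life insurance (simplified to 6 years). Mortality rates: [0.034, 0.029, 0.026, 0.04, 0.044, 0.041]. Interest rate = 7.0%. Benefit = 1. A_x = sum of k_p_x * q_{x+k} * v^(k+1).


v = 0.934579
Year 0: k_p_x=1.0, q=0.034, term=0.031776
Year 1: k_p_x=0.966, q=0.029, term=0.024469
Year 2: k_p_x=0.937986, q=0.026, term=0.019908
Year 3: k_p_x=0.913598, q=0.04, term=0.027879
Year 4: k_p_x=0.877054, q=0.044, term=0.027514
Year 5: k_p_x=0.838464, q=0.041, term=0.022907
A_x = 0.1545


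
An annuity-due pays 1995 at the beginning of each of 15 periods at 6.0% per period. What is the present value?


PV_due = PMT * (1-(1+i)^(-n))/i * (1+i)
PV_immediate = 19375.9367
PV_due = 19375.9367 * 1.06
= 20538.4929


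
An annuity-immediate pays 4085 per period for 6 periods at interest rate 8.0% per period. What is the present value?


PV = PMT * (1 - (1+i)^(-n)) / i
= 4085 * (1 - (1+0.08)^(-6)) / 0.08
= 4085 * (1 - 0.63017) / 0.08
= 4085 * 4.62288
= 18884.4634


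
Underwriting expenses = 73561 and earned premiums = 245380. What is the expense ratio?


Expense ratio = expenses / premiums
= 73561 / 245380
= 0.2998


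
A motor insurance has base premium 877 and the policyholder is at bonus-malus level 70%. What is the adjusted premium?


adjusted = base * BM_level / 100
= 877 * 70 / 100
= 877 * 0.7
= 613.9


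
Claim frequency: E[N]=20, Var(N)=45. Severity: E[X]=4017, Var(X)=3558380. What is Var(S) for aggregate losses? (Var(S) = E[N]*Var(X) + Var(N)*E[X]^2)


Var(S) = E[N]*Var(X) + Var(N)*E[X]^2
= 20*3558380 + 45*4017^2
= 71167600 + 726133005
= 7.9730e+08


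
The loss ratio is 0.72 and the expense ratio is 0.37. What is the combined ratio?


Combined ratio = loss ratio + expense ratio
= 0.72 + 0.37
= 1.09


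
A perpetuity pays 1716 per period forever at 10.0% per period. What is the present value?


PV = PMT / i
= 1716 / 0.1
= 17160.0


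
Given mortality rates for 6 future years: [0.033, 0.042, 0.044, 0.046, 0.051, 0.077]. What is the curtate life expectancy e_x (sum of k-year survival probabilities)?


e_x = sum_{k=1}^{n} k_p_x
k_p_x values:
  1_p_x = 0.967
  2_p_x = 0.926386
  3_p_x = 0.885625
  4_p_x = 0.844886
  5_p_x = 0.801797
  6_p_x = 0.740059
e_x = 5.1658


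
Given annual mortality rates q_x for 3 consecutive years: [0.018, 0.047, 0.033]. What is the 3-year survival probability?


p_k = 1 - q_k for each year
Survival = product of (1 - q_k)
= 0.982 * 0.953 * 0.967
= 0.905


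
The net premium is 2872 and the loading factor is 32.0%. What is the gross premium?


Gross = net * (1 + loading)
= 2872 * (1 + 0.32)
= 2872 * 1.32
= 3791.04


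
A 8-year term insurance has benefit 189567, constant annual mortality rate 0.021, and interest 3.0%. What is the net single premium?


NSP = benefit * sum_{k=0}^{n-1} k_p_x * q * v^(k+1)
With constant q=0.021, v=0.970874
Sum = 0.137473
NSP = 189567 * 0.137473
= 26060.3226


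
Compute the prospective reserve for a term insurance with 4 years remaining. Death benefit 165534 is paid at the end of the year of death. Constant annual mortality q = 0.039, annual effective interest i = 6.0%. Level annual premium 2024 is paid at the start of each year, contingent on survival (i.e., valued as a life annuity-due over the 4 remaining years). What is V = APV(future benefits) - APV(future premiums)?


v = 1/(1+i) = 0.943396
APV(future benefits) per unit = sum_{k=0}^{3} k_p_x * q * v^(k+1) = 0.127806
APV(future benefits) = 165534 * 0.127806 = 21156.2253
Life annuity-due factor ä_{x:4} = sum_{k=0}^{3} k_p_x * v^k = 3.473699
APV(future premiums) = 2024 * 3.473699 = 7030.7675
V = 21156.2253 - 7030.7675
= 14125.4577


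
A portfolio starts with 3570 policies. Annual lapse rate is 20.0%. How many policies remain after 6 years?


remaining = initial * (1 - lapse)^years
= 3570 * (1 - 0.2)^6
= 3570 * 0.262144
= 935.8541


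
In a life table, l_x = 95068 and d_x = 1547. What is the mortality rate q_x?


q_x = d_x / l_x
= 1547 / 95068
= 0.0163


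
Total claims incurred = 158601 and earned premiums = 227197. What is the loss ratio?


Loss ratio = claims / premiums
= 158601 / 227197
= 0.6981


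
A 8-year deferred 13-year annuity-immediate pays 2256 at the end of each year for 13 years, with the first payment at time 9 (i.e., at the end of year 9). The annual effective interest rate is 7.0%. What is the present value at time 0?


PV at time 8 of the 13-year annuity-immediate:
a_n = 2256 * (1-(1+0.07)^(-13))/0.07 = 18854.8601
Discount back 8 years to time 0:
PV = 18854.8601 * (1+0.07)^(-8)
= 18854.8601 * 0.582009
= 10973.7002


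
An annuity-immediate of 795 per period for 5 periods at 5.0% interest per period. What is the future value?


FV = PMT * ((1+i)^n - 1) / i
= 795 * ((1.05)^5 - 1) / 0.05
= 795 * (1.276282 - 1) / 0.05
= 4392.8768


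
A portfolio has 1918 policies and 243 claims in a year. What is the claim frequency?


frequency = claims / policies
= 243 / 1918
= 0.1267


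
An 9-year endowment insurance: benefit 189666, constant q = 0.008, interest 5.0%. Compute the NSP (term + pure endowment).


Term component = 10473.3602
Pure endowment = 9_p_x * v^9 * benefit = 0.930262 * 0.644609 * 189666 = 113734.1387
NSP = 124207.4988


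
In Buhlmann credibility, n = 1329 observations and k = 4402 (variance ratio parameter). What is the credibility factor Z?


Z = n / (n + k)
= 1329 / (1329 + 4402)
= 1329 / 5731
= 0.2319


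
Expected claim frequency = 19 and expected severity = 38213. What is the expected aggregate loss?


E[S] = E[N] * E[X]
= 19 * 38213
= 726047


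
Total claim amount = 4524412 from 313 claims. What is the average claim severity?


severity = total / number
= 4524412 / 313
= 14454.9904


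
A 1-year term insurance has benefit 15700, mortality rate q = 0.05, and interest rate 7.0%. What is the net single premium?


NSP = benefit * q * v
v = 1/(1+i) = 0.934579
NSP = 15700 * 0.05 * 0.934579
= 733.6449


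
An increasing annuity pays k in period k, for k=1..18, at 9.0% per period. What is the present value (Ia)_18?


(Ia)_n = sum_{k=1}^{n} k * v^k, v = 1/(1+i)
v = 0.917431
Sum computed term by term:
(Ia)_18 = 63.6416


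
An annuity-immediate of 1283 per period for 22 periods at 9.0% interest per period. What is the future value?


FV = PMT * ((1+i)^n - 1) / i
= 1283 * ((1.09)^22 - 1) / 0.09
= 1283 * (6.6586 - 1) / 0.09
= 80666.4928


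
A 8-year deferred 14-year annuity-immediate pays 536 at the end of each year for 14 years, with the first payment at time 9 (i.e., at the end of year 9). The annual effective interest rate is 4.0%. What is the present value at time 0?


PV at time 8 of the 14-year annuity-immediate:
a_n = 536 * (1-(1+0.04)^(-14))/0.04 = 5661.8339
Discount back 8 years to time 0:
PV = 5661.8339 * (1+0.04)^(-8)
= 5661.8339 * 0.73069
= 4137.0466


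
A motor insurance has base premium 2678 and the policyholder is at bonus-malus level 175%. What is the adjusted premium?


adjusted = base * BM_level / 100
= 2678 * 175 / 100
= 2678 * 1.75
= 4686.5


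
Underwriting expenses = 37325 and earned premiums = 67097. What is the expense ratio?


Expense ratio = expenses / premiums
= 37325 / 67097
= 0.5563


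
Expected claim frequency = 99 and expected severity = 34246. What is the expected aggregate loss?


E[S] = E[N] * E[X]
= 99 * 34246
= 3.3904e+06


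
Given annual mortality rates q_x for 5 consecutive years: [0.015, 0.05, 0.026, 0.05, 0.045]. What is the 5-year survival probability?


p_k = 1 - q_k for each year
Survival = product of (1 - q_k)
= 0.985 * 0.95 * 0.974 * 0.95 * 0.955
= 0.8269


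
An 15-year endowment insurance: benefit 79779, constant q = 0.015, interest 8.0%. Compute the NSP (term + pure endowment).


Term component = 9431.1766
Pure endowment = 15_p_x * v^15 * benefit = 0.797156 * 0.315242 * 79779 = 20048.2151
NSP = 29479.3917


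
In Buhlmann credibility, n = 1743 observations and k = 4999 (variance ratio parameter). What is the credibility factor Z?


Z = n / (n + k)
= 1743 / (1743 + 4999)
= 1743 / 6742
= 0.2585


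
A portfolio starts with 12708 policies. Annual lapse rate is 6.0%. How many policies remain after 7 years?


remaining = initial * (1 - lapse)^years
= 12708 * (1 - 0.06)^7
= 12708 * 0.648478
= 8240.8533


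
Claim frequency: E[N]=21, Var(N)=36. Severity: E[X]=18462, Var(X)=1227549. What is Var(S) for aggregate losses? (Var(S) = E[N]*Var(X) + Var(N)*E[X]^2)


Var(S) = E[N]*Var(X) + Var(N)*E[X]^2
= 21*1227549 + 36*18462^2
= 25778529 + 12270435984
= 1.2296e+10


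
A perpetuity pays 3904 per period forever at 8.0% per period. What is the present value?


PV = PMT / i
= 3904 / 0.08
= 48800.0


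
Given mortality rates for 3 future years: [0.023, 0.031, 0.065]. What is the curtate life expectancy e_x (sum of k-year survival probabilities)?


e_x = sum_{k=1}^{n} k_p_x
k_p_x values:
  1_p_x = 0.977
  2_p_x = 0.946713
  3_p_x = 0.885177
e_x = 2.8089


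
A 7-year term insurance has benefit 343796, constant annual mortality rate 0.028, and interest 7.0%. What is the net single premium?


NSP = benefit * sum_{k=0}^{n-1} k_p_x * q * v^(k+1)
With constant q=0.028, v=0.934579
Sum = 0.139863
NSP = 343796 * 0.139863
= 48084.4433


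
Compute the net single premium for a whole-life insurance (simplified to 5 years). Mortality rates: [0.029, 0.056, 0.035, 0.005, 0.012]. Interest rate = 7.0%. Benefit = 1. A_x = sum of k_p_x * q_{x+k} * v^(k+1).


v = 0.934579
Year 0: k_p_x=1.0, q=0.029, term=0.027103
Year 1: k_p_x=0.971, q=0.056, term=0.047494
Year 2: k_p_x=0.916624, q=0.035, term=0.026188
Year 3: k_p_x=0.884542, q=0.005, term=0.003374
Year 4: k_p_x=0.880119, q=0.012, term=0.00753
A_x = 0.1117


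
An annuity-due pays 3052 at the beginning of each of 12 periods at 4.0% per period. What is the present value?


PV_due = PMT * (1-(1+i)^(-n))/i * (1+i)
PV_immediate = 28643.2451
PV_due = 28643.2451 * 1.04
= 29788.9749


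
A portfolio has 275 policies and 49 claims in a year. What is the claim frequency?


frequency = claims / policies
= 49 / 275
= 0.1782


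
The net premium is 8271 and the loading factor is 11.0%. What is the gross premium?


Gross = net * (1 + loading)
= 8271 * (1 + 0.11)
= 8271 * 1.11
= 9180.81


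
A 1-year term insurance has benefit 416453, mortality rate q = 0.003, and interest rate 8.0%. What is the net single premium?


NSP = benefit * q * v
v = 1/(1+i) = 0.925926
NSP = 416453 * 0.003 * 0.925926
= 1156.8139


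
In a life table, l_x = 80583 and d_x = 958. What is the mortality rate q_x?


q_x = d_x / l_x
= 958 / 80583
= 0.0119


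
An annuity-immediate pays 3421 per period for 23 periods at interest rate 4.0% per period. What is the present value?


PV = PMT * (1 - (1+i)^(-n)) / i
= 3421 * (1 - (1+0.04)^(-23)) / 0.04
= 3421 * (1 - 0.405726) / 0.04
= 3421 * 14.856842
= 50825.2553


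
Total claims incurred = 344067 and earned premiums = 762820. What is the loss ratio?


Loss ratio = claims / premiums
= 344067 / 762820
= 0.451


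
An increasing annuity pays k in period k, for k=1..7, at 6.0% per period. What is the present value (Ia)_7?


(Ia)_n = sum_{k=1}^{n} k * v^k, v = 1/(1+i)
v = 0.943396
Sum computed term by term:
(Ia)_7 = 21.0321


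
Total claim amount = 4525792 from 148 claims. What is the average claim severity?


severity = total / number
= 4525792 / 148
= 30579.6757


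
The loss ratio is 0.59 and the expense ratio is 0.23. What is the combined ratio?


Combined ratio = loss ratio + expense ratio
= 0.59 + 0.23
= 0.82


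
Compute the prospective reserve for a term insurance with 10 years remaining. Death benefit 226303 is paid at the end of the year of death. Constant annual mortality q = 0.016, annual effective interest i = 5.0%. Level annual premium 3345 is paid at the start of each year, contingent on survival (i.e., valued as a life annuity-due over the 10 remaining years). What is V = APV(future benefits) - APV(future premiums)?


v = 1/(1+i) = 0.952381
APV(future benefits) per unit = sum_{k=0}^{9} k_p_x * q * v^(k+1) = 0.115766
APV(future benefits) = 226303 * 0.115766 = 26198.1546
Life annuity-due factor ä_{x:10} = sum_{k=0}^{9} k_p_x * v^k = 7.597133
APV(future premiums) = 3345 * 7.597133 = 25412.4085
V = 26198.1546 - 25412.4085
= 785.7461


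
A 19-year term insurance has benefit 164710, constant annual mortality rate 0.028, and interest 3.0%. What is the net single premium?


NSP = benefit * sum_{k=0}^{n-1} k_p_x * q * v^(k+1)
With constant q=0.028, v=0.970874
Sum = 0.322256
NSP = 164710 * 0.322256
= 53078.8056


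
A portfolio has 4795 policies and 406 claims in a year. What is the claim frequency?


frequency = claims / policies
= 406 / 4795
= 0.0847


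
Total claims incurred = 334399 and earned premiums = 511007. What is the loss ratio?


Loss ratio = claims / premiums
= 334399 / 511007
= 0.6544


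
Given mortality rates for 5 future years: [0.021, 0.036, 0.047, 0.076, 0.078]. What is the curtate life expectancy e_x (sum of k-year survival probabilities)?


e_x = sum_{k=1}^{n} k_p_x
k_p_x values:
  1_p_x = 0.979
  2_p_x = 0.943756
  3_p_x = 0.899399
  4_p_x = 0.831045
  5_p_x = 0.766224
e_x = 4.4194


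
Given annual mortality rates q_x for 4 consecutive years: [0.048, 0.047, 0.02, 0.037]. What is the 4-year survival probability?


p_k = 1 - q_k for each year
Survival = product of (1 - q_k)
= 0.952 * 0.953 * 0.98 * 0.963
= 0.8562


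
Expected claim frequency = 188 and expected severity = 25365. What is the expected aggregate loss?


E[S] = E[N] * E[X]
= 188 * 25365
= 4.7686e+06


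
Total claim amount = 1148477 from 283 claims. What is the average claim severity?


severity = total / number
= 1148477 / 283
= 4058.2226


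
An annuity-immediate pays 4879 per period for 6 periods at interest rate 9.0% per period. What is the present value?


PV = PMT * (1 - (1+i)^(-n)) / i
= 4879 * (1 - (1+0.09)^(-6)) / 0.09
= 4879 * (1 - 0.596267) / 0.09
= 4879 * 4.485919
= 21886.7968


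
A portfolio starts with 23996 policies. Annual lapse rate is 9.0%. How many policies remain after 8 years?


remaining = initial * (1 - lapse)^years
= 23996 * (1 - 0.09)^8
= 23996 * 0.470253
= 11284.1797


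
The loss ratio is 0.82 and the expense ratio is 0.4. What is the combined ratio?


Combined ratio = loss ratio + expense ratio
= 0.82 + 0.4
= 1.22


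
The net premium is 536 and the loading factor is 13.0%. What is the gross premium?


Gross = net * (1 + loading)
= 536 * (1 + 0.13)
= 536 * 1.13
= 605.68


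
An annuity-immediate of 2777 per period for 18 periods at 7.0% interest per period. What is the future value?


FV = PMT * ((1+i)^n - 1) / i
= 2777 * ((1.07)^18 - 1) / 0.07
= 2777 * (3.379932 - 1) / 0.07
= 94415.3133


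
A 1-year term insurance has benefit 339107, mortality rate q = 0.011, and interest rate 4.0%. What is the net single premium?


NSP = benefit * q * v
v = 1/(1+i) = 0.961538
NSP = 339107 * 0.011 * 0.961538
= 3586.7087


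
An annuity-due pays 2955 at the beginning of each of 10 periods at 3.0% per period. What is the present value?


PV_due = PMT * (1-(1+i)^(-n))/i * (1+i)
PV_immediate = 25206.7494
PV_due = 25206.7494 * 1.03
= 25962.9519


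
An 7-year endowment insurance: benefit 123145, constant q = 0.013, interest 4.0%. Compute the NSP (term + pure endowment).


Term component = 9260.831
Pure endowment = 7_p_x * v^7 * benefit = 0.912473 * 0.759918 * 123145 = 85389.3046
NSP = 94650.1355


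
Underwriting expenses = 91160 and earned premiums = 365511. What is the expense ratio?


Expense ratio = expenses / premiums
= 91160 / 365511
= 0.2494


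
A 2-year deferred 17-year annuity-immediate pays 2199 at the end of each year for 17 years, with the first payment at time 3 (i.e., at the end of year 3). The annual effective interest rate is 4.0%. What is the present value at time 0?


PV at time 2 of the 17-year annuity-immediate:
a_n = 2199 * (1-(1+0.04)^(-17))/0.04 = 26752.3058
Discount back 2 years to time 0:
PV = 26752.3058 * (1+0.04)^(-2)
= 26752.3058 * 0.924556
= 24734.0105


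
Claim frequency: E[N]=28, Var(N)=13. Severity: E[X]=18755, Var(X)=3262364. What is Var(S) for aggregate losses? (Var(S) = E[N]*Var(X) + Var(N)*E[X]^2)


Var(S) = E[N]*Var(X) + Var(N)*E[X]^2
= 28*3262364 + 13*18755^2
= 91346192 + 4572750325
= 4.6641e+09


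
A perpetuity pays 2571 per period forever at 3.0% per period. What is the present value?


PV = PMT / i
= 2571 / 0.03
= 85700.0


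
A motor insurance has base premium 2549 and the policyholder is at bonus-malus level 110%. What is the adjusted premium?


adjusted = base * BM_level / 100
= 2549 * 110 / 100
= 2549 * 1.1
= 2803.9


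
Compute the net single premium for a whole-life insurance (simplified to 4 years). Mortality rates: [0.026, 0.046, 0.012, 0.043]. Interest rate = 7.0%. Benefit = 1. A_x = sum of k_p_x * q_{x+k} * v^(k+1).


v = 0.934579
Year 0: k_p_x=1.0, q=0.026, term=0.024299
Year 1: k_p_x=0.974, q=0.046, term=0.039134
Year 2: k_p_x=0.929196, q=0.012, term=0.009102
Year 3: k_p_x=0.918046, q=0.043, term=0.030116
A_x = 0.1027


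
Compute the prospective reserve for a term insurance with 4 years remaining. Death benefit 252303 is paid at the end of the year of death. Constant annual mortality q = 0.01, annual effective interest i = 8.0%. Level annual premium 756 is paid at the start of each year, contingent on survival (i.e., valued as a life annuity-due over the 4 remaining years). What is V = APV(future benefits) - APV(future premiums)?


v = 1/(1+i) = 0.925926
APV(future benefits) per unit = sum_{k=0}^{3} k_p_x * q * v^(k+1) = 0.032659
APV(future benefits) = 252303 * 0.032659 = 8240.0269
Life annuity-due factor ä_{x:4} = sum_{k=0}^{3} k_p_x * v^k = 3.527199
APV(future premiums) = 756 * 3.527199 = 2666.5625
V = 8240.0269 - 2666.5625
= 5573.4644


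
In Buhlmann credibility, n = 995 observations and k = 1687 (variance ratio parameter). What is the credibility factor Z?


Z = n / (n + k)
= 995 / (995 + 1687)
= 995 / 2682
= 0.371


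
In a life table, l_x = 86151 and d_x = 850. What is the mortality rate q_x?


q_x = d_x / l_x
= 850 / 86151
= 0.0099


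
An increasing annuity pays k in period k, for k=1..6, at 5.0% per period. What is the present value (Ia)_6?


(Ia)_n = sum_{k=1}^{n} k * v^k, v = 1/(1+i)
v = 0.952381
Sum computed term by term:
(Ia)_6 = 17.0437


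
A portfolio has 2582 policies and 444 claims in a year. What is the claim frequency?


frequency = claims / policies
= 444 / 2582
= 0.172


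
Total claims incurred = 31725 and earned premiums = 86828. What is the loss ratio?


Loss ratio = claims / premiums
= 31725 / 86828
= 0.3654


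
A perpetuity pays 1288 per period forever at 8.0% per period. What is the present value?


PV = PMT / i
= 1288 / 0.08
= 16100.0


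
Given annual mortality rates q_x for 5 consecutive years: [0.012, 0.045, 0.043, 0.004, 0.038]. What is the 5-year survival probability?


p_k = 1 - q_k for each year
Survival = product of (1 - q_k)
= 0.988 * 0.955 * 0.957 * 0.996 * 0.962
= 0.8652


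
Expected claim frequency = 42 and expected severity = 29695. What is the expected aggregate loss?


E[S] = E[N] * E[X]
= 42 * 29695
= 1.2472e+06


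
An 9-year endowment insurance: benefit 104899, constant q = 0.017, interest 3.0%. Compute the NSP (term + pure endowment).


Term component = 13020.9858
Pure endowment = 9_p_x * v^9 * benefit = 0.857002 * 0.766417 * 104899 = 68899.804
NSP = 81920.7898


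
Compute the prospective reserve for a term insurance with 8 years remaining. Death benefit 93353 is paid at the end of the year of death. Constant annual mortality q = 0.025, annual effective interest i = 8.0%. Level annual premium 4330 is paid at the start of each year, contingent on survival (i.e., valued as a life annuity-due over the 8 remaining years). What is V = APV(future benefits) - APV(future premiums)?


v = 1/(1+i) = 0.925926
APV(future benefits) per unit = sum_{k=0}^{7} k_p_x * q * v^(k+1) = 0.133045
APV(future benefits) = 93353 * 0.133045 = 12420.1375
Life annuity-due factor ä_{x:8} = sum_{k=0}^{7} k_p_x * v^k = 5.747538
APV(future premiums) = 4330 * 5.747538 = 24886.8406
V = 12420.1375 - 24886.8406
= -12466.7032


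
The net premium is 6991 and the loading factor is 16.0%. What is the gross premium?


Gross = net * (1 + loading)
= 6991 * (1 + 0.16)
= 6991 * 1.16
= 8109.56


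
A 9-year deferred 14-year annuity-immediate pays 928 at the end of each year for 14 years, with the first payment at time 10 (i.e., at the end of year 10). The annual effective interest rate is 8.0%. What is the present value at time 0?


PV at time 9 of the 14-year annuity-immediate:
a_n = 928 * (1-(1+0.08)^(-14))/0.08 = 7650.6519
Discount back 9 years to time 0:
PV = 7650.6519 * (1+0.08)^(-9)
= 7650.6519 * 0.500249
= 3827.2307


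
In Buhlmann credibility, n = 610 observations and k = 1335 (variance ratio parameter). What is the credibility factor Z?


Z = n / (n + k)
= 610 / (610 + 1335)
= 610 / 1945
= 0.3136


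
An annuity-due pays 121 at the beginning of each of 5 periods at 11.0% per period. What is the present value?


PV_due = PMT * (1-(1+i)^(-n))/i * (1+i)
PV_immediate = 447.2035
PV_due = 447.2035 * 1.11
= 496.3959


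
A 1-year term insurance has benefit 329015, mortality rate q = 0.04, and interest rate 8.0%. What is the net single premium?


NSP = benefit * q * v
v = 1/(1+i) = 0.925926
NSP = 329015 * 0.04 * 0.925926
= 12185.7407


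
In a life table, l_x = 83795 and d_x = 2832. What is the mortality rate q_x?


q_x = d_x / l_x
= 2832 / 83795
= 0.0338


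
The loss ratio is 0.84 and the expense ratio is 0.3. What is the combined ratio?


Combined ratio = loss ratio + expense ratio
= 0.84 + 0.3
= 1.14


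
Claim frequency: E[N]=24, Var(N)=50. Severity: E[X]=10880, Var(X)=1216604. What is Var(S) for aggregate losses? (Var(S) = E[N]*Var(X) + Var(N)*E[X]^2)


Var(S) = E[N]*Var(X) + Var(N)*E[X]^2
= 24*1216604 + 50*10880^2
= 29198496 + 5918720000
= 5.9479e+09


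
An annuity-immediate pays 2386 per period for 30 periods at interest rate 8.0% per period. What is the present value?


PV = PMT * (1 - (1+i)^(-n)) / i
= 2386 * (1 - (1+0.08)^(-30)) / 0.08
= 2386 * (1 - 0.099377) / 0.08
= 2386 * 11.257783
= 26861.0711


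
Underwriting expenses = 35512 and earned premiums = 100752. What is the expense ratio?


Expense ratio = expenses / premiums
= 35512 / 100752
= 0.3525


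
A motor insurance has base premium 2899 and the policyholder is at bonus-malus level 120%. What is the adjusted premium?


adjusted = base * BM_level / 100
= 2899 * 120 / 100
= 2899 * 1.2
= 3478.8


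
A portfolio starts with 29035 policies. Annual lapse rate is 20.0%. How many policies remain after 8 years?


remaining = initial * (1 - lapse)^years
= 29035 * (1 - 0.2)^8
= 29035 * 0.167772
= 4871.2647


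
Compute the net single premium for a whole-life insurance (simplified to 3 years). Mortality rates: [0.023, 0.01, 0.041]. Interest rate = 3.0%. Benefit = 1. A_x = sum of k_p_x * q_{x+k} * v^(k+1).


v = 0.970874
Year 0: k_p_x=1.0, q=0.023, term=0.02233
Year 1: k_p_x=0.977, q=0.01, term=0.009209
Year 2: k_p_x=0.96723, q=0.041, term=0.036291
A_x = 0.0678


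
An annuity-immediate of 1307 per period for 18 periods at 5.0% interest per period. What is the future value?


FV = PMT * ((1+i)^n - 1) / i
= 1307 * ((1.05)^18 - 1) / 0.05
= 1307 * (2.406619 - 1) / 0.05
= 36769.0268


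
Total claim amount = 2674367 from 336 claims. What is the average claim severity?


severity = total / number
= 2674367 / 336
= 7959.4256


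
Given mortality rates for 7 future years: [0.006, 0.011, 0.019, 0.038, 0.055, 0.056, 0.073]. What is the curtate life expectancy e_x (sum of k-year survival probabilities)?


e_x = sum_{k=1}^{n} k_p_x
k_p_x values:
  1_p_x = 0.994
  2_p_x = 0.983066
  3_p_x = 0.964388
  4_p_x = 0.927741
  5_p_x = 0.876715
  6_p_x = 0.827619
  7_p_x = 0.767203
e_x = 6.3407


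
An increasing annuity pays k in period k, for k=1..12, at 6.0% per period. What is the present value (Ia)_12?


(Ia)_n = sum_{k=1}^{n} k * v^k, v = 1/(1+i)
v = 0.943396
Sum computed term by term:
(Ia)_12 = 48.7207


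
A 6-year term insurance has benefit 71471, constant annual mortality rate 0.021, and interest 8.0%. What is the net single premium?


NSP = benefit * sum_{k=0}^{n-1} k_p_x * q * v^(k+1)
With constant q=0.021, v=0.925926
Sum = 0.092562
NSP = 71471 * 0.092562
= 6615.4828


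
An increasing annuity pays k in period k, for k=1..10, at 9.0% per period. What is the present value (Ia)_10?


(Ia)_n = sum_{k=1}^{n} k * v^k, v = 1/(1+i)
v = 0.917431
Sum computed term by term:
(Ia)_10 = 30.7904


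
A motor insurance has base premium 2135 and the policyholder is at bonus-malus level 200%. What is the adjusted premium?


adjusted = base * BM_level / 100
= 2135 * 200 / 100
= 2135 * 2.0
= 4270.0


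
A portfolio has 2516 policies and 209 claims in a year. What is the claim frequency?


frequency = claims / policies
= 209 / 2516
= 0.0831


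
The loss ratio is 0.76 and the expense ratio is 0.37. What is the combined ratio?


Combined ratio = loss ratio + expense ratio
= 0.76 + 0.37
= 1.13


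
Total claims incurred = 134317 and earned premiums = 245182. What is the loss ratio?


Loss ratio = claims / premiums
= 134317 / 245182
= 0.5478


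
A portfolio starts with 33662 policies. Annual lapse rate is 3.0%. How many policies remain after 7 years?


remaining = initial * (1 - lapse)^years
= 33662 * (1 - 0.03)^7
= 33662 * 0.807983
= 27198.3185


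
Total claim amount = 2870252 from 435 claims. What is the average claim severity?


severity = total / number
= 2870252 / 435
= 6598.2805


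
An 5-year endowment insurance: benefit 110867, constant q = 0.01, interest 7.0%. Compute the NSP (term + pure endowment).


Term component = 4461.8041
Pure endowment = 5_p_x * v^5 * benefit = 0.95099 * 0.712986 * 110867 = 75172.5669
NSP = 79634.3711


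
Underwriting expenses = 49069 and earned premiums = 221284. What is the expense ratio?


Expense ratio = expenses / premiums
= 49069 / 221284
= 0.2217


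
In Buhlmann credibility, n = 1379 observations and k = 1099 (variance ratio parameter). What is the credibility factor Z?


Z = n / (n + k)
= 1379 / (1379 + 1099)
= 1379 / 2478
= 0.5565


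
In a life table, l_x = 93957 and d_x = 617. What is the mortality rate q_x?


q_x = d_x / l_x
= 617 / 93957
= 0.0066


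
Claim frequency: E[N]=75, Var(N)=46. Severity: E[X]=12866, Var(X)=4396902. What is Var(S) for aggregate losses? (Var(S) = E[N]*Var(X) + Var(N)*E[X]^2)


Var(S) = E[N]*Var(X) + Var(N)*E[X]^2
= 75*4396902 + 46*12866^2
= 329767650 + 7614561976
= 7.9443e+09


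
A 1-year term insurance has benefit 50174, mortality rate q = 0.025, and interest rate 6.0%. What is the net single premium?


NSP = benefit * q * v
v = 1/(1+i) = 0.943396
NSP = 50174 * 0.025 * 0.943396
= 1183.3491


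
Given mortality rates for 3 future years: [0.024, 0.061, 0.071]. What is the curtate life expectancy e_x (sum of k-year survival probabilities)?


e_x = sum_{k=1}^{n} k_p_x
k_p_x values:
  1_p_x = 0.976
  2_p_x = 0.916464
  3_p_x = 0.851395
e_x = 2.7439


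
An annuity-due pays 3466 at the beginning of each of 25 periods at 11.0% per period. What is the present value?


PV_due = PMT * (1-(1+i)^(-n))/i * (1+i)
PV_immediate = 29189.767
PV_due = 29189.767 * 1.11
= 32400.6414


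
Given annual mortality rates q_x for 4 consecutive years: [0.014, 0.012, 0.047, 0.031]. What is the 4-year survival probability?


p_k = 1 - q_k for each year
Survival = product of (1 - q_k)
= 0.986 * 0.988 * 0.953 * 0.969
= 0.8996


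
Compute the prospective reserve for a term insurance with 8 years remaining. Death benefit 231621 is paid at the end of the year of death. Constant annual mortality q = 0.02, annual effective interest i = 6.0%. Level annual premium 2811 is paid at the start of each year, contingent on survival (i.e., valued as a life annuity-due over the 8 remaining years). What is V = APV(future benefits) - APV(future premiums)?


v = 1/(1+i) = 0.943396
APV(future benefits) per unit = sum_{k=0}^{7} k_p_x * q * v^(k+1) = 0.116555
APV(future benefits) = 231621 * 0.116555 = 26996.6293
Life annuity-due factor ä_{x:8} = sum_{k=0}^{7} k_p_x * v^k = 6.177425
APV(future premiums) = 2811 * 6.177425 = 17364.7417
V = 26996.6293 - 17364.7417
= 9631.8877


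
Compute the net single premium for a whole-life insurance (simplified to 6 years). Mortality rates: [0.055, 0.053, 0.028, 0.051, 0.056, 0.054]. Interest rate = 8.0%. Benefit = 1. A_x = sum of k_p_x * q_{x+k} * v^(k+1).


v = 0.925926
Year 0: k_p_x=1.0, q=0.055, term=0.050926
Year 1: k_p_x=0.945, q=0.053, term=0.04294
Year 2: k_p_x=0.894915, q=0.028, term=0.019892
Year 3: k_p_x=0.869857, q=0.051, term=0.032608
Year 4: k_p_x=0.825495, q=0.056, term=0.031462
Year 5: k_p_x=0.779267, q=0.054, term=0.026518
A_x = 0.2043


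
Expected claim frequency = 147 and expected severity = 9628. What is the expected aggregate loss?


E[S] = E[N] * E[X]
= 147 * 9628
= 1.4153e+06


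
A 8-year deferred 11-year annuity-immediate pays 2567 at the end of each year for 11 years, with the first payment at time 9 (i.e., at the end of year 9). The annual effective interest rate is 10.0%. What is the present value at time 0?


PV at time 8 of the 11-year annuity-immediate:
a_n = 2567 * (1-(1+0.1)^(-11))/0.1 = 16672.8216
Discount back 8 years to time 0:
PV = 16672.8216 * (1+0.1)^(-8)
= 16672.8216 * 0.466507
= 7777.9943


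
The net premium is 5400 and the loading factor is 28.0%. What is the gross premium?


Gross = net * (1 + loading)
= 5400 * (1 + 0.28)
= 5400 * 1.28
= 6912.0


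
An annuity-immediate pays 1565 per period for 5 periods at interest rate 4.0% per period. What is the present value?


PV = PMT * (1 - (1+i)^(-n)) / i
= 1565 * (1 - (1+0.04)^(-5)) / 0.04
= 1565 * (1 - 0.821927) / 0.04
= 1565 * 4.451822
= 6967.1019


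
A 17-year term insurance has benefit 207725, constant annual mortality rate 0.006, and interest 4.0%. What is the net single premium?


NSP = benefit * sum_{k=0}^{n-1} k_p_x * q * v^(k+1)
With constant q=0.006, v=0.961538
Sum = 0.069985
NSP = 207725 * 0.069985
= 14537.6213


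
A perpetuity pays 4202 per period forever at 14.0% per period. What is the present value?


PV = PMT / i
= 4202 / 0.14
= 30014.2857


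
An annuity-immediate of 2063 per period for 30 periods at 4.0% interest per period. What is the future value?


FV = PMT * ((1+i)^n - 1) / i
= 2063 * ((1.04)^30 - 1) / 0.04
= 2063 * (3.243398 - 1) / 0.04
= 115703.2266


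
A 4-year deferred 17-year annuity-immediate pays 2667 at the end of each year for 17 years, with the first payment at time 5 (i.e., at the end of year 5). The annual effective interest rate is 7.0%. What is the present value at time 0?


PV at time 4 of the 17-year annuity-immediate:
a_n = 2667 * (1-(1+0.07)^(-17))/0.07 = 26038.5157
Discount back 4 years to time 0:
PV = 26038.5157 * (1+0.07)^(-4)
= 26038.5157 * 0.762895
= 19864.659


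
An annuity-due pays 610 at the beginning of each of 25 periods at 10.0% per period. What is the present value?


PV_due = PMT * (1-(1+i)^(-n))/i * (1+i)
PV_immediate = 5536.9944
PV_due = 5536.9944 * 1.1
= 6090.6939


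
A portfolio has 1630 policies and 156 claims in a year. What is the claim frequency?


frequency = claims / policies
= 156 / 1630
= 0.0957


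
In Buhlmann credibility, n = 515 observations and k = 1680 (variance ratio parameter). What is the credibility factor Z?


Z = n / (n + k)
= 515 / (515 + 1680)
= 515 / 2195
= 0.2346


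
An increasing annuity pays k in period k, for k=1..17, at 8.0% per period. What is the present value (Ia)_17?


(Ia)_n = sum_{k=1}^{n} k * v^k, v = 1/(1+i)
v = 0.925926
Sum computed term by term:
(Ia)_17 = 65.71


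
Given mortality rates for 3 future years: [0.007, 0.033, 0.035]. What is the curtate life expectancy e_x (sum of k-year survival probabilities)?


e_x = sum_{k=1}^{n} k_p_x
k_p_x values:
  1_p_x = 0.993
  2_p_x = 0.960231
  3_p_x = 0.926623
e_x = 2.8799


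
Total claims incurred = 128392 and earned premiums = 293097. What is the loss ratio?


Loss ratio = claims / premiums
= 128392 / 293097
= 0.4381


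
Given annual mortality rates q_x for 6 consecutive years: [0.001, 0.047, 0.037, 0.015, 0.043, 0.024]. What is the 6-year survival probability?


p_k = 1 - q_k for each year
Survival = product of (1 - q_k)
= 0.999 * 0.953 * 0.963 * 0.985 * 0.957 * 0.976
= 0.8435


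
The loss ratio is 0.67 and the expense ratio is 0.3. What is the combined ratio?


Combined ratio = loss ratio + expense ratio
= 0.67 + 0.3
= 0.97


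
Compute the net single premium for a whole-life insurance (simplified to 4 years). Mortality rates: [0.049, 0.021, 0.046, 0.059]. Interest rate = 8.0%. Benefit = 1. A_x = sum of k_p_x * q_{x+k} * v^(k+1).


v = 0.925926
Year 0: k_p_x=1.0, q=0.049, term=0.04537
Year 1: k_p_x=0.951, q=0.021, term=0.017122
Year 2: k_p_x=0.931029, q=0.046, term=0.033998
Year 3: k_p_x=0.888202, q=0.059, term=0.038518
A_x = 0.135
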